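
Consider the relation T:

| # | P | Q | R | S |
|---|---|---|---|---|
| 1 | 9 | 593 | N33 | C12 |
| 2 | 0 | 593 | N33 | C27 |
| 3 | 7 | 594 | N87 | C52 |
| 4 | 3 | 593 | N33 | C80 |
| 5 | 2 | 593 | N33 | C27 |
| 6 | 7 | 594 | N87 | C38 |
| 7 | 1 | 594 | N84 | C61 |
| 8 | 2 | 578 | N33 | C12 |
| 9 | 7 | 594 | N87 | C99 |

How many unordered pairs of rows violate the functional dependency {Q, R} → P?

(Q=593, R=N33): violating pairs (1,2), (1,4), (1,5), (2,4), (2,5), (4,5) — 6 pairs.
(Q=594, R=N87): all 3 rows agree on P — 0 pairs.

6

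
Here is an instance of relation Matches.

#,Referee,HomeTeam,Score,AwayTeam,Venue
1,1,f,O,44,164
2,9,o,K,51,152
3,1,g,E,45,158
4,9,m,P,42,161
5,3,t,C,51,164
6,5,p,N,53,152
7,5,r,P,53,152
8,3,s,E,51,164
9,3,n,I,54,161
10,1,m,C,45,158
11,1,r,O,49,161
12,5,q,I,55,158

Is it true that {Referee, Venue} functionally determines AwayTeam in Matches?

(Referee=1, Venue=164): row 1 → AwayTeam = 44 ✓
(Referee=9, Venue=152): row 2 → AwayTeam = 51 ✓
(Referee=1, Venue=158): rows 3, 10 → AwayTeam = 45, 45 ✓
(Referee=9, Venue=161): row 4 → AwayTeam = 42 ✓
(Referee=3, Venue=164): rows 5, 8 → AwayTeam = 51, 51 ✓
(Referee=5, Venue=152): rows 6, 7 → AwayTeam = 53, 53 ✓
(Referee=3, Venue=161): row 9 → AwayTeam = 54 ✓
(Referee=1, Venue=161): row 11 → AwayTeam = 49 ✓
(Referee=5, Venue=158): row 12 → AwayTeam = 55 ✓
Every {Referee, Venue} value is associated with a single AwayTeam value, so {Referee, Venue} -> AwayTeam holds.

Yes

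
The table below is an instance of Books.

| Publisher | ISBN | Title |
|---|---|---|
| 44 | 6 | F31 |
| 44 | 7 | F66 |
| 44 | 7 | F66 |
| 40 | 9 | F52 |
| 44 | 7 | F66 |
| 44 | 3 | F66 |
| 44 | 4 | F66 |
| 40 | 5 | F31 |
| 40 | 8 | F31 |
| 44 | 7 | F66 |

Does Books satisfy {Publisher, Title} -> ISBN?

(Publisher=44, Title=F31): 1 row → ISBN = 6 ✓
(Publisher=44, Title=F66): 6 rows → ISBN takes values {7, 3, 4} — violation
(Publisher=40, Title=F52): 1 row → ISBN = 9 ✓
(Publisher=40, Title=F31): 2 rows → ISBN takes values {5, 8} — violation
Two rows agree on {Publisher, Title} but differ on ISBN, so {Publisher, Title} -> ISBN does not hold.

No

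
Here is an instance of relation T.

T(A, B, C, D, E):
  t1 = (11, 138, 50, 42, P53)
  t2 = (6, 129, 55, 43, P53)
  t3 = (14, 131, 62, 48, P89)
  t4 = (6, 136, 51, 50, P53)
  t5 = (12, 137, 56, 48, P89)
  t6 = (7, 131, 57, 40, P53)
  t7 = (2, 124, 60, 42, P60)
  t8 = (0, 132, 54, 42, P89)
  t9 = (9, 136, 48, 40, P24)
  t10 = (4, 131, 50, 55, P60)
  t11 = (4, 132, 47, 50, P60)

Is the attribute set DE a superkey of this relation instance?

Rows 3 and 5 have the same DE value (D=48, E=P89) but are distinct tuples, so DE does not determine every attribute — not a superkey.

No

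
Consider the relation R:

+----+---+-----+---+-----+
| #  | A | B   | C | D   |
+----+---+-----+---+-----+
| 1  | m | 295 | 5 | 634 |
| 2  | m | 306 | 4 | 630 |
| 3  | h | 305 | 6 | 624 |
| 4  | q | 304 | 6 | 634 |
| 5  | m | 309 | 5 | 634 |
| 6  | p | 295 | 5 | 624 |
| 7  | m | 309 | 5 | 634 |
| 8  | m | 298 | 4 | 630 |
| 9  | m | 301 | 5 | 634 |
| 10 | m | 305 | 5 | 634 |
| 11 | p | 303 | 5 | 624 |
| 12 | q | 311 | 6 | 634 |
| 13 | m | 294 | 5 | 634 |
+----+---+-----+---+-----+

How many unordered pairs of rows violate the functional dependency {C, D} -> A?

(C=5, D=634): all 6 rows agree on A — 0 pairs.
(C=4, D=630): all 2 rows agree on A — 0 pairs.
(C=6, D=634): all 2 rows agree on A — 0 pairs.
(C=5, D=624): all 2 rows agree on A — 0 pairs.

0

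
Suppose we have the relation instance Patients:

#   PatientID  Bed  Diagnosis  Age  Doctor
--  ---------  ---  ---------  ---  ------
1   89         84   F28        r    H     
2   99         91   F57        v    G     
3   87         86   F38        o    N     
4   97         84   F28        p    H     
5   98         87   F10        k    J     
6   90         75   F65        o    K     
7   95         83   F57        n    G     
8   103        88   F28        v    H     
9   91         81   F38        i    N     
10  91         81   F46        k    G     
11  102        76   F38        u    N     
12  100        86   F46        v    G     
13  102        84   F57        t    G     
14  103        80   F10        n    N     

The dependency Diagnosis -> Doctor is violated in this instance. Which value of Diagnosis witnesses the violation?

Diagnosis=F28: rows 1, 4, 8 → Doctor = H, H, H ✓
Diagnosis=F57: rows 2, 7, 13 → Doctor = G, G, G ✓
Diagnosis=F38: rows 3, 9, 11 → Doctor = N, N, N ✓
Diagnosis=F10: rows 5, 14 → Doctor takes values {J, N} — violation
Diagnosis=F65: row 6 → Doctor = K ✓
Diagnosis=F46: rows 10, 12 → Doctor = G, G ✓
The only Diagnosis value with inconsistent Doctor is Diagnosis=F10.

F10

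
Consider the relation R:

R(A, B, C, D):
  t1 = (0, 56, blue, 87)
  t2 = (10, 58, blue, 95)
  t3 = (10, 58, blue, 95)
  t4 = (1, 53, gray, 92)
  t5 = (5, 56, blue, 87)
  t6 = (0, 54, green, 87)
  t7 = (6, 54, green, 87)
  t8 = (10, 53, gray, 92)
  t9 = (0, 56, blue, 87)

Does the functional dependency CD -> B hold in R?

Yes

(C=blue, D=87): rows 1, 5, 9 → B = 56, 56, 56 ✓
(C=blue, D=95): rows 2, 3 → B = 58, 58 ✓
(C=gray, D=92): rows 4, 8 → B = 53, 53 ✓
(C=green, D=87): rows 6, 7 → B = 54, 54 ✓
Every CD value is associated with a single B value, so CD -> B holds.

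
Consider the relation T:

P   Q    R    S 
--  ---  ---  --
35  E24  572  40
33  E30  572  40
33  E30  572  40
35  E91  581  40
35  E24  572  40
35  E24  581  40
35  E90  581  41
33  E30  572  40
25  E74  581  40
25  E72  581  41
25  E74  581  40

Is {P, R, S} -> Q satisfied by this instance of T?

No

(P=35, R=572, S=40): 2 rows → Q = E24, E24 ✓
(P=33, R=572, S=40): 3 rows → Q = E30, E30, E30 ✓
(P=35, R=581, S=40): 2 rows → Q takes values {E91, E24} — violation
(P=35, R=581, S=41): 1 row → Q = E90 ✓
(P=25, R=581, S=40): 2 rows → Q = E74, E74 ✓
(P=25, R=581, S=41): 1 row → Q = E72 ✓
Two rows agree on {P, R, S} but differ on Q, so {P, R, S} -> Q does not hold.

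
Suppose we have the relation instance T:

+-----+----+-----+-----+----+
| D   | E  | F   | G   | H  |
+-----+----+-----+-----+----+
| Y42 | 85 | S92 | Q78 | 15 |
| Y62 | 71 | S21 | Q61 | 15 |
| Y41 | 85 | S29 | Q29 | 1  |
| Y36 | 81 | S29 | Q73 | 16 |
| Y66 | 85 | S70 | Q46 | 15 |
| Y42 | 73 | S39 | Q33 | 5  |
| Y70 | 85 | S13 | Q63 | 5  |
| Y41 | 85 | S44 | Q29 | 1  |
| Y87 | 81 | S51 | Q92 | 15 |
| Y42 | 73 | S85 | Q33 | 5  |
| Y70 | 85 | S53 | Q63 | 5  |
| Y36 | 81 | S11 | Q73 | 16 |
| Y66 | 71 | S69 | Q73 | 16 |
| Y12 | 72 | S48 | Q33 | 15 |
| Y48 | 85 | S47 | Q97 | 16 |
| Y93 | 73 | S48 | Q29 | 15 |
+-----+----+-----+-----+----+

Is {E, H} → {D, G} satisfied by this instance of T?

No

(E=85, H=15): 2 rows → {D,G} takes values {(Y42, Q78), (Y66, Q46)} — violation
(E=71, H=15): 1 row → {D,G} = (Y62, Q61) ✓
(E=85, H=1): 2 rows → {D,G} = (Y41, Q29), (Y41, Q29) ✓
(E=81, H=16): 2 rows → {D,G} = (Y36, Q73), (Y36, Q73) ✓
(E=73, H=5): 2 rows → {D,G} = (Y42, Q33), (Y42, Q33) ✓
(E=85, H=5): 2 rows → {D,G} = (Y70, Q63), (Y70, Q63) ✓
(E=81, H=15): 1 row → {D,G} = (Y87, Q92) ✓
(E=71, H=16): 1 row → {D,G} = (Y66, Q73) ✓
(E=72, H=15): 1 row → {D,G} = (Y12, Q33) ✓
(E=85, H=16): 1 row → {D,G} = (Y48, Q97) ✓
(E=73, H=15): 1 row → {D,G} = (Y93, Q29) ✓
Two rows agree on {E, H} but differ on {D, G}, so {E, H} → {D, G} does not hold.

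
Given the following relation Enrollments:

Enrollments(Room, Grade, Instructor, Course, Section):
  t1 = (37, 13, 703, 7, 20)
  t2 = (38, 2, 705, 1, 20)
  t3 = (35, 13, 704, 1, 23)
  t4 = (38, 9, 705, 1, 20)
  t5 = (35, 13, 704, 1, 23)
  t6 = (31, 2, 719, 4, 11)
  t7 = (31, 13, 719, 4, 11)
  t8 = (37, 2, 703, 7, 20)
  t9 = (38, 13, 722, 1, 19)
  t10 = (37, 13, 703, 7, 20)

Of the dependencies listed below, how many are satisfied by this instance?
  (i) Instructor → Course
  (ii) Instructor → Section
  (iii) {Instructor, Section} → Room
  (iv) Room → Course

4

(i) Instructor → Course: every LHS value maps to a single RHS value — holds.
(ii) Instructor → Section: every LHS value maps to a single RHS value — holds.
(iii) {Instructor, Section} → Room: every LHS value maps to a single RHS value — holds.
(iv) Room → Course: every LHS value maps to a single RHS value — holds.
4 of the 4 dependencies hold.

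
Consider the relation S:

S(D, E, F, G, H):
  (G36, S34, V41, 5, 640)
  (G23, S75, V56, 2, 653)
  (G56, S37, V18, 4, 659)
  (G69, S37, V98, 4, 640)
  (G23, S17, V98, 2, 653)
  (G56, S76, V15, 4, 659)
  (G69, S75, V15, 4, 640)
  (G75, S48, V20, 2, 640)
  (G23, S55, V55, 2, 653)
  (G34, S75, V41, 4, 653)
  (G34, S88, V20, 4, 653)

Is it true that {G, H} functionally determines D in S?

Yes

(G=5, H=640): 1 row → D = G36 ✓
(G=2, H=653): 3 rows → D = G23, G23, G23 ✓
(G=4, H=659): 2 rows → D = G56, G56 ✓
(G=4, H=640): 2 rows → D = G69, G69 ✓
(G=2, H=640): 1 row → D = G75 ✓
(G=4, H=653): 2 rows → D = G34, G34 ✓
Every {G, H} value is associated with a single D value, so {G, H} → D holds.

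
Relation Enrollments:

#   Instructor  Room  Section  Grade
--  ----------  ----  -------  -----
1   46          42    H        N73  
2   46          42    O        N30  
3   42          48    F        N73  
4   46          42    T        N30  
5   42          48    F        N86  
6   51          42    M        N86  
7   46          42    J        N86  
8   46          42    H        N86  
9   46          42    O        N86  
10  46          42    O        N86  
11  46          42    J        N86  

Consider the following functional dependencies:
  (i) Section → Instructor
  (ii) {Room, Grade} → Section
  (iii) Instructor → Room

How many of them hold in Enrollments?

2

(i) Section → Instructor: every LHS value maps to a single RHS value — holds.
(ii) {Room, Grade} → Section: (Room=42, Grade=N30): rows 2, 4 → Section takes values {O, T} — violation; (Room=42, Grade=N86): rows 6, 7, 8, 9, 10, 11 → Section takes values {M, J, H, O} — violation — fails.
(iii) Instructor → Room: every LHS value maps to a single RHS value — holds.
2 of the 3 dependencies hold.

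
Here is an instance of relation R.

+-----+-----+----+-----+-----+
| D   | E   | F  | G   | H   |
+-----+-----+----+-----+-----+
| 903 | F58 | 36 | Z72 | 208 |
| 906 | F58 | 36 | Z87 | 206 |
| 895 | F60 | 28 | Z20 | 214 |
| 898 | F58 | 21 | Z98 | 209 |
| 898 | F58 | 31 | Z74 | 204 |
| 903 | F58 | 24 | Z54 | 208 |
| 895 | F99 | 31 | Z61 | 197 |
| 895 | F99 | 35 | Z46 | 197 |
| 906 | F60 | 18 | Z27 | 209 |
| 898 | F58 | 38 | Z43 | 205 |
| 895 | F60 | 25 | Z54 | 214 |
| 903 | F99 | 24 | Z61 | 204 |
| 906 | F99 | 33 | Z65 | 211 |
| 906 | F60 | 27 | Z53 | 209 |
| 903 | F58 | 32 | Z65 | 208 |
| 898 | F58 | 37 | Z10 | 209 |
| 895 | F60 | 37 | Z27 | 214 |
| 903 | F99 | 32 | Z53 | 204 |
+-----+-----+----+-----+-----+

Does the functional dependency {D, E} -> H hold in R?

No

(D=903, E=F58): 3 rows → H = 208, 208, 208 ✓
(D=906, E=F58): 1 row → H = 206 ✓
(D=895, E=F60): 3 rows → H = 214, 214, 214 ✓
(D=898, E=F58): 4 rows → H takes values {209, 204, 205} — violation
(D=895, E=F99): 2 rows → H = 197, 197 ✓
(D=906, E=F60): 2 rows → H = 209, 209 ✓
(D=903, E=F99): 2 rows → H = 204, 204 ✓
(D=906, E=F99): 1 row → H = 211 ✓
Two rows agree on {D, E} but differ on H, so {D, E} -> H does not hold.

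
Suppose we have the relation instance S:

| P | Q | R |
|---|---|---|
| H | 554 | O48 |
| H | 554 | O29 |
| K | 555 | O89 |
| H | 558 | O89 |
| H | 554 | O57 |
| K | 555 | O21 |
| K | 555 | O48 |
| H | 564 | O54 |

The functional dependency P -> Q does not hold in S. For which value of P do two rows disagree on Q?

P=H: 5 rows → Q takes values {554, 558, 564} — violation
P=K: 3 rows → Q = 555, 555, 555 ✓
The only P value with inconsistent Q is P=H.

H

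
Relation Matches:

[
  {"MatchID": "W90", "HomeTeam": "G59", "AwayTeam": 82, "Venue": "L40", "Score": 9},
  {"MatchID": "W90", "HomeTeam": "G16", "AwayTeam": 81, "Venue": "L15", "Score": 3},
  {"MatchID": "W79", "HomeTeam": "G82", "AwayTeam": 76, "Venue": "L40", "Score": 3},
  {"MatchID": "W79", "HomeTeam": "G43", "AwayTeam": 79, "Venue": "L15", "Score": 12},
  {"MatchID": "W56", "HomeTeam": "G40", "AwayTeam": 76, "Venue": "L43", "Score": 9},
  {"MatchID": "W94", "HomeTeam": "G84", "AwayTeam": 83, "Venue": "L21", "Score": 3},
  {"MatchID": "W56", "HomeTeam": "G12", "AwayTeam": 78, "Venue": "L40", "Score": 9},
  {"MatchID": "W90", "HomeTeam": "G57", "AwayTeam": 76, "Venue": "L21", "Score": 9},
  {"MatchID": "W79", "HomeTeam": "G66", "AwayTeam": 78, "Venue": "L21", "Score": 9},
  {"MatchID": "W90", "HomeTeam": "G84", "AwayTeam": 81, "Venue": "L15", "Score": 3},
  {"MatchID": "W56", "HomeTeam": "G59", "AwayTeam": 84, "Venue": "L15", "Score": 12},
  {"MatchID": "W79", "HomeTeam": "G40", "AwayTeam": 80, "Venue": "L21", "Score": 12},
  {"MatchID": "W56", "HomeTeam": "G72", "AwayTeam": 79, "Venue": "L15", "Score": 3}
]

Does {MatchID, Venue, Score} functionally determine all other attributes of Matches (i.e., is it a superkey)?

Two distinct rows share (MatchID=W90, Venue=L15, Score=3), so {MatchID, Venue, Score} does not determine every attribute — not a superkey.

No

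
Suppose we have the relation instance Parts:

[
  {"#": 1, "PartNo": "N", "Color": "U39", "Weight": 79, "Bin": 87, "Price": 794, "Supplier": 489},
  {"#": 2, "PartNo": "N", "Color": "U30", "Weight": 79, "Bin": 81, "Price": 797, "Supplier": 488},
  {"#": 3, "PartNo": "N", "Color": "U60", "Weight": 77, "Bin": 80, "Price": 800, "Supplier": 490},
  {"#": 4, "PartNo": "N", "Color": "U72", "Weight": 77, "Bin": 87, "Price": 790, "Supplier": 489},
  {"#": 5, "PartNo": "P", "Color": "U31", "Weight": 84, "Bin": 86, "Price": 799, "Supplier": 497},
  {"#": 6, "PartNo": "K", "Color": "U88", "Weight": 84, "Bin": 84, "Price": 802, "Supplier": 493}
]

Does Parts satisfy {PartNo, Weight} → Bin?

(PartNo=N, Weight=79): rows 1, 2 → Bin takes values {87, 81} — violation
(PartNo=N, Weight=77): rows 3, 4 → Bin takes values {80, 87} — violation
(PartNo=P, Weight=84): row 5 → Bin = 86 ✓
(PartNo=K, Weight=84): row 6 → Bin = 84 ✓
Two rows agree on {PartNo, Weight} but differ on Bin, so {PartNo, Weight} → Bin does not hold.

No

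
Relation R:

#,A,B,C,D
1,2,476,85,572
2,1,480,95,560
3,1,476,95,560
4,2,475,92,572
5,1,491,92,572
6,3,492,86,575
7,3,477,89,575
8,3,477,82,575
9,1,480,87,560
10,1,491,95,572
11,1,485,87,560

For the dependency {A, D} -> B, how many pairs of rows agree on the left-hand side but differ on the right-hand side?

(A=2, D=572): violating pairs (1,4) — 1 pair.
(A=1, D=560): violating pairs (2,3), (2,11), (3,9), (3,11), (9,11) — 5 pairs.
(A=1, D=572): all 2 rows agree on B — 0 pairs.
(A=3, D=575): violating pairs (6,7), (6,8) — 2 pairs.

8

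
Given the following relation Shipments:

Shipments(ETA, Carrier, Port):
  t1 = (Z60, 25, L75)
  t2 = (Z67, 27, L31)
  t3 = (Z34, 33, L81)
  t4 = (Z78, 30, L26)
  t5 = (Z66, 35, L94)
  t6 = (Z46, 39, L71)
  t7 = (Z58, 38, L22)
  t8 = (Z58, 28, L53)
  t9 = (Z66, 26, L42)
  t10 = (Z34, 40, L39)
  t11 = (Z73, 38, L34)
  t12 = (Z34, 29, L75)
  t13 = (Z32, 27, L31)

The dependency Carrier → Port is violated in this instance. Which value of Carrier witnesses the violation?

Carrier=25: row 1 → Port = L75 ✓
Carrier=27: rows 2, 13 → Port = L31, L31 ✓
Carrier=33: row 3 → Port = L81 ✓
Carrier=30: row 4 → Port = L26 ✓
Carrier=35: row 5 → Port = L94 ✓
Carrier=39: row 6 → Port = L71 ✓
Carrier=38: rows 7, 11 → Port takes values {L22, L34} — violation
Carrier=28: row 8 → Port = L53 ✓
Carrier=26: row 9 → Port = L42 ✓
Carrier=40: row 10 → Port = L39 ✓
Carrier=29: row 12 → Port = L75 ✓
The only Carrier value with inconsistent Port is Carrier=38.

38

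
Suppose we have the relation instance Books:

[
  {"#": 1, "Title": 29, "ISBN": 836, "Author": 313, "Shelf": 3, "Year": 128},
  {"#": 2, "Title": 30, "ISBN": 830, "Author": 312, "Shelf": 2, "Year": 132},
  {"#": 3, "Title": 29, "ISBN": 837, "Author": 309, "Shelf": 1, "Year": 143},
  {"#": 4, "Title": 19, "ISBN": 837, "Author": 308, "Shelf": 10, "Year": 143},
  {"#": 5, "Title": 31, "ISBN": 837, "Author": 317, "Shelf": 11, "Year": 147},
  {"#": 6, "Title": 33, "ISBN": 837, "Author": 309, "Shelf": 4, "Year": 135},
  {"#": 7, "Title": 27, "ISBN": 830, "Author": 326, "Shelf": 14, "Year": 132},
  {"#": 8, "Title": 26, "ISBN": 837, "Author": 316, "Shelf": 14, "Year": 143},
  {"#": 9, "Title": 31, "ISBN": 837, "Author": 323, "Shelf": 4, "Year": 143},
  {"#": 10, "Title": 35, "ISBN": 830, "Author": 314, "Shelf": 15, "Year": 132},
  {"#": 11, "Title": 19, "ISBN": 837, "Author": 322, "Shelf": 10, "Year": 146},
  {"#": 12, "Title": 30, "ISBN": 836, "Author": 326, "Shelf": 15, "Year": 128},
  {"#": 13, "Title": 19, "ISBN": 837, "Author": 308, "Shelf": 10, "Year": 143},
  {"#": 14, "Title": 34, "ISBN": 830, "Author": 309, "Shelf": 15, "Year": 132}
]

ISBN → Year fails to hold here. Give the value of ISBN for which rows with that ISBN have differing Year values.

837

ISBN=836: rows 1, 12 → Year = 128, 128 ✓
ISBN=830: rows 2, 7, 10, 14 → Year = 132, 132, 132, 132 ✓
ISBN=837: rows 3, 4, 5, 6, 8, 9, 11, 13 → Year takes values {143, 147, 135, 146} — violation
The only ISBN value with inconsistent Year is ISBN=837.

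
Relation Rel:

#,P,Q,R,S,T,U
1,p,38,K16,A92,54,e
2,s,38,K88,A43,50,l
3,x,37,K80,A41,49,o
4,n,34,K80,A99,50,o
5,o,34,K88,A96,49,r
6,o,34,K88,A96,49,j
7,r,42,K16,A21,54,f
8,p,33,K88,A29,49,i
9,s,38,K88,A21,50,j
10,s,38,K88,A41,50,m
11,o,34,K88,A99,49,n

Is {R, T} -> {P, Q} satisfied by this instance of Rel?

(R=K16, T=54): rows 1, 7 → {P,Q} takes values {(p, 38), (r, 42)} — violation
(R=K88, T=50): rows 2, 9, 10 → {P,Q} = (s, 38), (s, 38), (s, 38) ✓
(R=K80, T=49): row 3 → {P,Q} = (x, 37) ✓
(R=K80, T=50): row 4 → {P,Q} = (n, 34) ✓
(R=K88, T=49): rows 5, 6, 8, 11 → {P,Q} takes values {(o, 34), (p, 33)} — violation
Two rows agree on {R, T} but differ on {P, Q}, so {R, T} -> {P, Q} does not hold.

No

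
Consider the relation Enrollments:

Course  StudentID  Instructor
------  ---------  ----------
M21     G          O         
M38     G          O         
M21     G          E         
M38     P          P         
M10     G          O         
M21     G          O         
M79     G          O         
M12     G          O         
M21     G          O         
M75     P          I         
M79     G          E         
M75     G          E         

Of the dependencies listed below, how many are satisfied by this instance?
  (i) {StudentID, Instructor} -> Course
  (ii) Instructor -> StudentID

(i) {StudentID, Instructor} -> Course: (StudentID=G, Instructor=O): 7 rows → Course takes values {M21, M38, M10, M79, M12} — violation; (StudentID=G, Instructor=E): 3 rows → Course takes values {M21, M79, M75} — violation — fails.
(ii) Instructor -> StudentID: every LHS value maps to a single RHS value — holds.
1 of the 2 dependencies holds.

1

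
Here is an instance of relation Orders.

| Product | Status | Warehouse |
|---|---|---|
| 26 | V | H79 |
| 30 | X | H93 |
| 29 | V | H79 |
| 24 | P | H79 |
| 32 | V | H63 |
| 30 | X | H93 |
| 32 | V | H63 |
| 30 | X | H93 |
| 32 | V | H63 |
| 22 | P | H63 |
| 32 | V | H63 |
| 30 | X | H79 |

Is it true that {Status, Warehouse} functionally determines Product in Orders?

No

(Status=V, Warehouse=H79): 2 rows → Product takes values {26, 29} — violation
(Status=X, Warehouse=H93): 3 rows → Product = 30, 30, 30 ✓
(Status=P, Warehouse=H79): 1 row → Product = 24 ✓
(Status=V, Warehouse=H63): 4 rows → Product = 32, 32, 32, 32 ✓
(Status=P, Warehouse=H63): 1 row → Product = 22 ✓
(Status=X, Warehouse=H79): 1 row → Product = 30 ✓
Two rows agree on {Status, Warehouse} but differ on Product, so {Status, Warehouse} -> Product does not hold.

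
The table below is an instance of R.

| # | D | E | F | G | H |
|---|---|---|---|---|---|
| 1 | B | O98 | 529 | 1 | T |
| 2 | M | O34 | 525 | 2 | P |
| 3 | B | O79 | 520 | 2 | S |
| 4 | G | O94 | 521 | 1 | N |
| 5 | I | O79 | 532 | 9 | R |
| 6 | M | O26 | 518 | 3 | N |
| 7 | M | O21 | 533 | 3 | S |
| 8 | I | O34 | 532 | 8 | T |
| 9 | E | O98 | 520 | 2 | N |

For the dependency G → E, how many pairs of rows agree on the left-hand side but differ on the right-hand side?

G=1: violating pairs (1,4) — 1 pair.
G=2: violating pairs (2,3), (2,9), (3,9) — 3 pairs.
G=3: violating pairs (6,7) — 1 pair.

5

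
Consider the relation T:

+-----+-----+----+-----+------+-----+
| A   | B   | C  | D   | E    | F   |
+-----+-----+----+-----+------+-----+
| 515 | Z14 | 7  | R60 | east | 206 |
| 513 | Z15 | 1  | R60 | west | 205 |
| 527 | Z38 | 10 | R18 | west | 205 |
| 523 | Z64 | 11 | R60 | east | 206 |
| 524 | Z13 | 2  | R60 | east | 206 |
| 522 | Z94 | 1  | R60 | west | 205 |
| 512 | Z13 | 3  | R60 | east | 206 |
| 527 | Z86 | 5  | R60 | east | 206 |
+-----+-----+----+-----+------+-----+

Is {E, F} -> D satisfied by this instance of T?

No

(E=east, F=206): 5 rows → D = R60, R60, R60, R60, R60 ✓
(E=west, F=205): 3 rows → D takes values {R60, R18} — violation
Two rows agree on {E, F} but differ on D, so {E, F} -> D does not hold.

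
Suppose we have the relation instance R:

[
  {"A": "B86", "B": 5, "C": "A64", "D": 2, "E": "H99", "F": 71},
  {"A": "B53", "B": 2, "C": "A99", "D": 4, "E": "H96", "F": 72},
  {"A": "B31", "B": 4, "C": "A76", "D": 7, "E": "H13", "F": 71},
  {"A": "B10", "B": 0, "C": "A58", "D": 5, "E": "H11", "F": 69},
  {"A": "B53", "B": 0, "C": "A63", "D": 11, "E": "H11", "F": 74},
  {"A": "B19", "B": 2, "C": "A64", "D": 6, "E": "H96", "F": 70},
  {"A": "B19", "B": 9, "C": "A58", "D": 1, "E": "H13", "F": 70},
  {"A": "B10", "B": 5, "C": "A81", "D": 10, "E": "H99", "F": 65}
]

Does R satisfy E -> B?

No

E=H99: 2 rows → B = 5, 5 ✓
E=H96: 2 rows → B = 2, 2 ✓
E=H13: 2 rows → B takes values {4, 9} — violation
E=H11: 2 rows → B = 0, 0 ✓
Two rows agree on E but differ on B, so E -> B does not hold.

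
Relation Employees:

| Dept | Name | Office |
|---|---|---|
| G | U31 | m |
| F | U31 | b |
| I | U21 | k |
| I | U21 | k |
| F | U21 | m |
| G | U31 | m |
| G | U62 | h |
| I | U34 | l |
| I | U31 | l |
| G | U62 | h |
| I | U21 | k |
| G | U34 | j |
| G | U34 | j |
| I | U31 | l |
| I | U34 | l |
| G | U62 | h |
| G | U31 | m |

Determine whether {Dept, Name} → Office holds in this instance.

Yes

(Dept=G, Name=U31): 3 rows → Office = m, m, m ✓
(Dept=F, Name=U31): 1 row → Office = b ✓
(Dept=I, Name=U21): 3 rows → Office = k, k, k ✓
(Dept=F, Name=U21): 1 row → Office = m ✓
(Dept=G, Name=U62): 3 rows → Office = h, h, h ✓
(Dept=I, Name=U34): 2 rows → Office = l, l ✓
(Dept=I, Name=U31): 2 rows → Office = l, l ✓
(Dept=G, Name=U34): 2 rows → Office = j, j ✓
Every {Dept, Name} value is associated with a single Office value, so {Dept, Name} → Office holds.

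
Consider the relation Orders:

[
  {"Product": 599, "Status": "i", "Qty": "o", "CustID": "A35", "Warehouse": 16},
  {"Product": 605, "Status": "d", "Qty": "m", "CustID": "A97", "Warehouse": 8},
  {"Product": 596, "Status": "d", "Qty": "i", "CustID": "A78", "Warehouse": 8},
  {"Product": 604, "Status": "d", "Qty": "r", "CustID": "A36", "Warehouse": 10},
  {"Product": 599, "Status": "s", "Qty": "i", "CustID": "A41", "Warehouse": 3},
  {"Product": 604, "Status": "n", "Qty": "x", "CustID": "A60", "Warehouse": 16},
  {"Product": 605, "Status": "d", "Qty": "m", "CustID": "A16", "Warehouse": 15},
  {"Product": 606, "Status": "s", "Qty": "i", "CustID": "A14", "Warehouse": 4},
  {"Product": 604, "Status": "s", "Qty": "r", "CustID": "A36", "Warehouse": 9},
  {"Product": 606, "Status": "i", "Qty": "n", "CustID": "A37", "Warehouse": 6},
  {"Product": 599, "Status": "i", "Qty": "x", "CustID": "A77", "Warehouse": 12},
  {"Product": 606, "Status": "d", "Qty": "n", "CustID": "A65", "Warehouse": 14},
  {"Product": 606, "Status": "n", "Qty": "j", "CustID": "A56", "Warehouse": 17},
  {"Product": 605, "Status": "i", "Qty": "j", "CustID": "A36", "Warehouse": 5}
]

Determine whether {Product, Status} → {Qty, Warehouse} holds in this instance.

No

(Product=599, Status=i): 2 rows → {Qty,Warehouse} takes values {(o, 16), (x, 12)} — violation
(Product=605, Status=d): 2 rows → {Qty,Warehouse} takes values {(m, 8), (m, 15)} — violation
(Product=596, Status=d): 1 row → {Qty,Warehouse} = (i, 8) ✓
(Product=604, Status=d): 1 row → {Qty,Warehouse} = (r, 10) ✓
(Product=599, Status=s): 1 row → {Qty,Warehouse} = (i, 3) ✓
(Product=604, Status=n): 1 row → {Qty,Warehouse} = (x, 16) ✓
(Product=606, Status=s): 1 row → {Qty,Warehouse} = (i, 4) ✓
(Product=604, Status=s): 1 row → {Qty,Warehouse} = (r, 9) ✓
(Product=606, Status=i): 1 row → {Qty,Warehouse} = (n, 6) ✓
(Product=606, Status=d): 1 row → {Qty,Warehouse} = (n, 14) ✓
(Product=606, Status=n): 1 row → {Qty,Warehouse} = (j, 17) ✓
(Product=605, Status=i): 1 row → {Qty,Warehouse} = (j, 5) ✓
Two rows agree on {Product, Status} but differ on {Qty, Warehouse}, so {Product, Status} → {Qty, Warehouse} does not hold.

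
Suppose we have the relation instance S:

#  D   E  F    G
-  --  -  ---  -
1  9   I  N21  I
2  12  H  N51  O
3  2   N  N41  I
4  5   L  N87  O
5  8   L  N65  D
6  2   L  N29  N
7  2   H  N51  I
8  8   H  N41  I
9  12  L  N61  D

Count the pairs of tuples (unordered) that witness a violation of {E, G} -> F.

2

(E=L, G=D): violating pairs (5,9) — 1 pair.
(E=H, G=I): violating pairs (7,8) — 1 pair.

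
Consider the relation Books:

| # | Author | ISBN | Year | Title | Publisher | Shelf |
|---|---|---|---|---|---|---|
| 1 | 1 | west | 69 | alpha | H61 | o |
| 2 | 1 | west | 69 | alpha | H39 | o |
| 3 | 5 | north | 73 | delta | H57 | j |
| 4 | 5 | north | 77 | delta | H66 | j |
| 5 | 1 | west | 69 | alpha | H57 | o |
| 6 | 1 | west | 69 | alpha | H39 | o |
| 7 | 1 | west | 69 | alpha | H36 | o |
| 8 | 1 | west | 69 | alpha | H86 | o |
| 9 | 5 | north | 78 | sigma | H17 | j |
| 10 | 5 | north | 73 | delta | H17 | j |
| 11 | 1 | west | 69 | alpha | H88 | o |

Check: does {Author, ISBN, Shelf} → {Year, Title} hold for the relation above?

(Author=1, ISBN=west, Shelf=o): rows 1, 2, 5, 6, 7, 8, 11 → {Year,Title} = (69, alpha), (69, alpha), (69, alpha), (69, alpha), (69, alpha), (69, alpha), (69, alpha) ✓
(Author=5, ISBN=north, Shelf=j): rows 3, 4, 9, 10 → {Year,Title} takes values {(73, delta), (77, delta), (78, sigma)} — violation
Two rows agree on {Author, ISBN, Shelf} but differ on {Year, Title}, so {Author, ISBN, Shelf} → {Year, Title} does not hold.

No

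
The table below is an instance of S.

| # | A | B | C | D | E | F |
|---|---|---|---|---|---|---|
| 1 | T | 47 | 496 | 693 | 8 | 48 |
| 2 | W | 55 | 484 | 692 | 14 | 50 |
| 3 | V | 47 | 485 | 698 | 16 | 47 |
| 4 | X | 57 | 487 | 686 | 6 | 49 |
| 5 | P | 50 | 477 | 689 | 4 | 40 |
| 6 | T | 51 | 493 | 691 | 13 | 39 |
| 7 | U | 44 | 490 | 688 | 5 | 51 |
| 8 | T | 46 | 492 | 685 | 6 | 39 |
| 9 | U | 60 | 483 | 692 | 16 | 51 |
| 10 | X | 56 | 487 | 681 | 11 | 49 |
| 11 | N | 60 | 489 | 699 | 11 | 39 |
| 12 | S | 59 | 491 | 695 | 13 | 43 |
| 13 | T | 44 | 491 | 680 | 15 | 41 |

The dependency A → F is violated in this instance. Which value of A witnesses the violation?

A=T: rows 1, 6, 8, 13 → F takes values {48, 39, 41} — violation
A=W: row 2 → F = 50 ✓
A=V: row 3 → F = 47 ✓
A=X: rows 4, 10 → F = 49, 49 ✓
A=P: row 5 → F = 40 ✓
A=U: rows 7, 9 → F = 51, 51 ✓
A=N: row 11 → F = 39 ✓
A=S: row 12 → F = 43 ✓
The only A value with inconsistent F is A=T.

T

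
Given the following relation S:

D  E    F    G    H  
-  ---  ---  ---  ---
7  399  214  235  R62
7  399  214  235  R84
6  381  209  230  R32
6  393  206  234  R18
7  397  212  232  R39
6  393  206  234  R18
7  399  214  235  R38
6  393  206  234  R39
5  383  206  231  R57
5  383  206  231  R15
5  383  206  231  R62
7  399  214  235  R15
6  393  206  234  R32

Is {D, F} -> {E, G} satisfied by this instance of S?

Yes

(D=7, F=214): 4 rows → {E,G} = (399, 235), (399, 235), (399, 235), (399, 235) ✓
(D=6, F=209): 1 row → {E,G} = (381, 230) ✓
(D=6, F=206): 4 rows → {E,G} = (393, 234), (393, 234), (393, 234), (393, 234) ✓
(D=7, F=212): 1 row → {E,G} = (397, 232) ✓
(D=5, F=206): 3 rows → {E,G} = (383, 231), (383, 231), (383, 231) ✓
Every {D, F} value is associated with a single {E, G} value, so {D, F} -> {E, G} holds.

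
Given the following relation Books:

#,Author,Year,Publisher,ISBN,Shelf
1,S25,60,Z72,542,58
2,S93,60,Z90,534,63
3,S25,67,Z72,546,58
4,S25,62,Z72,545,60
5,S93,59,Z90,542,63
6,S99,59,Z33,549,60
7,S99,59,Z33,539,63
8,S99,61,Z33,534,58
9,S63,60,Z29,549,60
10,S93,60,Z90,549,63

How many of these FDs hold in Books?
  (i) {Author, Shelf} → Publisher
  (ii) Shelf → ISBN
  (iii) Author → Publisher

(i) {Author, Shelf} → Publisher: every LHS value maps to a single RHS value — holds.
(ii) Shelf → ISBN: Shelf=58: rows 1, 3, 8 → ISBN takes values {542, 546, 534} — violation; Shelf=63: rows 2, 5, 7, 10 → ISBN takes values {534, 542, 539, 549} — violation; Shelf=60: rows 4, 6, 9 → ISBN takes values {545, 549} — violation — fails.
(iii) Author → Publisher: every LHS value maps to a single RHS value — holds.
2 of the 3 dependencies hold.

2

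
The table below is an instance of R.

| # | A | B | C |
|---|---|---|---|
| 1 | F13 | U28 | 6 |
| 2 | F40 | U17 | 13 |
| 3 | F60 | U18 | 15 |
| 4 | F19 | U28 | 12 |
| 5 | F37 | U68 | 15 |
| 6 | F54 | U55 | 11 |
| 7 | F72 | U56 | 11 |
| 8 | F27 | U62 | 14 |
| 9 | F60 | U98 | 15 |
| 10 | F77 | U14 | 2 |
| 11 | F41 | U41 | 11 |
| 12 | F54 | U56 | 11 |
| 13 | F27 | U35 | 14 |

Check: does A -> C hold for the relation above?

Yes

A=F13: row 1 → C = 6 ✓
A=F40: row 2 → C = 13 ✓
A=F60: rows 3, 9 → C = 15, 15 ✓
A=F19: row 4 → C = 12 ✓
A=F37: row 5 → C = 15 ✓
A=F54: rows 6, 12 → C = 11, 11 ✓
A=F72: row 7 → C = 11 ✓
A=F27: rows 8, 13 → C = 14, 14 ✓
A=F77: row 10 → C = 2 ✓
A=F41: row 11 → C = 11 ✓
Every A value is associated with a single C value, so A -> C holds.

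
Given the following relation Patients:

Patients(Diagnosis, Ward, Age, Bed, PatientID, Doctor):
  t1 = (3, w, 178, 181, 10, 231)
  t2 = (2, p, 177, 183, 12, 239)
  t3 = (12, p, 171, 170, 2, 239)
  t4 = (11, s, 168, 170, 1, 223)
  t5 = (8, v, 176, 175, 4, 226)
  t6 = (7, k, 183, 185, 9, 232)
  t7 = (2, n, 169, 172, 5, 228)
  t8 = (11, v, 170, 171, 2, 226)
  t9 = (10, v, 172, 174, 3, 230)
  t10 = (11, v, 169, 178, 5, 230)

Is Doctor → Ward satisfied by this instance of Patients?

Doctor=231: row 1 → Ward = w ✓
Doctor=239: rows 2, 3 → Ward = p, p ✓
Doctor=223: row 4 → Ward = s ✓
Doctor=226: rows 5, 8 → Ward = v, v ✓
Doctor=232: row 6 → Ward = k ✓
Doctor=228: row 7 → Ward = n ✓
Doctor=230: rows 9, 10 → Ward = v, v ✓
Every Doctor value is associated with a single Ward value, so Doctor → Ward holds.

Yes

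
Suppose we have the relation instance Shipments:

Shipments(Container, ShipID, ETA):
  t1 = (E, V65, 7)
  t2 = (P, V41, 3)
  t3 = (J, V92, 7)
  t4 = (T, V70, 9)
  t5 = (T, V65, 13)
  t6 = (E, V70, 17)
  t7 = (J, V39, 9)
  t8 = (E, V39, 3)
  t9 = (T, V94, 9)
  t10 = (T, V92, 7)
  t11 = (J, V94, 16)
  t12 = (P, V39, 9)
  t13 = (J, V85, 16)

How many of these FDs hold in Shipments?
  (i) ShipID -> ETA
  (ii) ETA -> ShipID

0

(i) ShipID -> ETA: ShipID=V65: rows 1, 5 → ETA takes values {7, 13} — violation; ShipID=V70: rows 4, 6 → ETA takes values {9, 17} — violation; ShipID=V39: rows 7, 8, 12 → ETA takes values {9, 3} — violation; ShipID=V94: rows 9, 11 → ETA takes values {9, 16} — violation — fails.
(ii) ETA -> ShipID: ETA=7: rows 1, 3, 10 → ShipID takes values {V65, V92} — violation; ETA=3: rows 2, 8 → ShipID takes values {V41, V39} — violation; ETA=9: rows 4, 7, 9, 12 → ShipID takes values {V70, V39, V94} — violation; ETA=16: rows 11, 13 → ShipID takes values {V94, V85} — violation — fails.
None of the 2 dependencies hold.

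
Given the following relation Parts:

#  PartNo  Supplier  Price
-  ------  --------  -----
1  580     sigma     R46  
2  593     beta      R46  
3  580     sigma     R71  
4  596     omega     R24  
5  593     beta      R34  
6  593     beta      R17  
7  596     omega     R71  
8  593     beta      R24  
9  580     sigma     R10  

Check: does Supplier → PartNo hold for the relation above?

Supplier=sigma: rows 1, 3, 9 → PartNo = 580, 580, 580 ✓
Supplier=beta: rows 2, 5, 6, 8 → PartNo = 593, 593, 593, 593 ✓
Supplier=omega: rows 4, 7 → PartNo = 596, 596 ✓
Every Supplier value is associated with a single PartNo value, so Supplier → PartNo holds.

Yes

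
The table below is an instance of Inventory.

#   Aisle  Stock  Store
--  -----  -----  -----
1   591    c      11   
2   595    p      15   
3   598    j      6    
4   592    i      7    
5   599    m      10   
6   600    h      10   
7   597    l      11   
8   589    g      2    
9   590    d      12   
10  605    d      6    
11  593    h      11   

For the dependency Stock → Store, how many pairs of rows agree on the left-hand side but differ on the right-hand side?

Stock=h: violating pairs (6,11) — 1 pair.
Stock=d: violating pairs (9,10) — 1 pair.

2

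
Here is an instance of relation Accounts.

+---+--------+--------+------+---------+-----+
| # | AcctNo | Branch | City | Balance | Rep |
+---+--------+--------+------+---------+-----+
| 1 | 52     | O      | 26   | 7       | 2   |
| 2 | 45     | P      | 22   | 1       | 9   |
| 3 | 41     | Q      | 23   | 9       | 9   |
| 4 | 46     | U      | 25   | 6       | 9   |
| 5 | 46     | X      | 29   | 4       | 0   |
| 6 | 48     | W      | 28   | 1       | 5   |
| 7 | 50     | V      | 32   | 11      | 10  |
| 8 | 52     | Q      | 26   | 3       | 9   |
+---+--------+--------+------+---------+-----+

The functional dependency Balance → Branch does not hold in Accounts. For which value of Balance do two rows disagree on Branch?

1

Balance=7: row 1 → Branch = O ✓
Balance=1: rows 2, 6 → Branch takes values {P, W} — violation
Balance=9: row 3 → Branch = Q ✓
Balance=6: row 4 → Branch = U ✓
Balance=4: row 5 → Branch = X ✓
Balance=11: row 7 → Branch = V ✓
Balance=3: row 8 → Branch = Q ✓
The only Balance value with inconsistent Branch is Balance=1.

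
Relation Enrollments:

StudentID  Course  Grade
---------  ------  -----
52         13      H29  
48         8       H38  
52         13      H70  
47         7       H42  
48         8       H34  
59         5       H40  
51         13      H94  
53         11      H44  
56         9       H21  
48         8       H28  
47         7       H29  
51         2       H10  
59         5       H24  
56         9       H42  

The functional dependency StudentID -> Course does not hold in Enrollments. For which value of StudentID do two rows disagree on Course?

51

StudentID=52: 2 rows → Course = 13, 13 ✓
StudentID=48: 3 rows → Course = 8, 8, 8 ✓
StudentID=47: 2 rows → Course = 7, 7 ✓
StudentID=59: 2 rows → Course = 5, 5 ✓
StudentID=51: 2 rows → Course takes values {13, 2} — violation
StudentID=53: 1 row → Course = 11 ✓
StudentID=56: 2 rows → Course = 9, 9 ✓
The only StudentID value with inconsistent Course is StudentID=51.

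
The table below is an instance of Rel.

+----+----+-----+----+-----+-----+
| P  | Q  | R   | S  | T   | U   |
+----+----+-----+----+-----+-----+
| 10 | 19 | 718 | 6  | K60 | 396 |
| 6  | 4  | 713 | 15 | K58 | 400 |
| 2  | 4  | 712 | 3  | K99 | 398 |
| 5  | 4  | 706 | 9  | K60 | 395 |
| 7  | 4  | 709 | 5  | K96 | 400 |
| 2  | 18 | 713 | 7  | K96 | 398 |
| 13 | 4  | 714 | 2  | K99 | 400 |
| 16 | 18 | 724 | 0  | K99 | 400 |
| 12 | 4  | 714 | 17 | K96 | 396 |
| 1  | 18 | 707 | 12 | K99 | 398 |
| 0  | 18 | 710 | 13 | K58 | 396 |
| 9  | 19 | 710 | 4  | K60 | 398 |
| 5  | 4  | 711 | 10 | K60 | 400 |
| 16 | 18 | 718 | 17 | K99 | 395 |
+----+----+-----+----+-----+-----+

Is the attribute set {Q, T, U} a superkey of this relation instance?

All 14 rows have distinct {Q, T, U} values, so {Q, T, U} → (all attributes) holds and {Q, T, U} is a superkey.

Yes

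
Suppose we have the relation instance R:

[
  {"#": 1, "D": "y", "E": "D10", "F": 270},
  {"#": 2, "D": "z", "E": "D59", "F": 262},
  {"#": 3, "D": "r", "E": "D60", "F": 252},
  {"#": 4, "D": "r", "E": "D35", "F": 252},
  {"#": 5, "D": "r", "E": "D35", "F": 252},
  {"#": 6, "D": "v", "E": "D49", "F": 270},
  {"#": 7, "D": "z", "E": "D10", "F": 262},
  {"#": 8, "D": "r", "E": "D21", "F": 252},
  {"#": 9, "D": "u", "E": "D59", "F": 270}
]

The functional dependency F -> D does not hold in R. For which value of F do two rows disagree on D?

270

F=270: rows 1, 6, 9 → D takes values {y, v, u} — violation
F=262: rows 2, 7 → D = z, z ✓
F=252: rows 3, 4, 5, 8 → D = r, r, r, r ✓
The only F value with inconsistent D is F=270.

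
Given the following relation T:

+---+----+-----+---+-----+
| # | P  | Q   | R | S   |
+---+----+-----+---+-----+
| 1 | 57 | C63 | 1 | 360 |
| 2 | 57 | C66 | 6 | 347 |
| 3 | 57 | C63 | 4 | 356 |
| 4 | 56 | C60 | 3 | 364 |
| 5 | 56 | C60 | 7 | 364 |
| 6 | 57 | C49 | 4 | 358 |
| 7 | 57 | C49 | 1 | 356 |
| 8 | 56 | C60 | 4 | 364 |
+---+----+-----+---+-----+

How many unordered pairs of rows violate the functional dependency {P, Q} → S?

(P=57, Q=C63): violating pairs (1,3) — 1 pair.
(P=56, Q=C60): all 3 rows agree on S — 0 pairs.
(P=57, Q=C49): violating pairs (6,7) — 1 pair.

2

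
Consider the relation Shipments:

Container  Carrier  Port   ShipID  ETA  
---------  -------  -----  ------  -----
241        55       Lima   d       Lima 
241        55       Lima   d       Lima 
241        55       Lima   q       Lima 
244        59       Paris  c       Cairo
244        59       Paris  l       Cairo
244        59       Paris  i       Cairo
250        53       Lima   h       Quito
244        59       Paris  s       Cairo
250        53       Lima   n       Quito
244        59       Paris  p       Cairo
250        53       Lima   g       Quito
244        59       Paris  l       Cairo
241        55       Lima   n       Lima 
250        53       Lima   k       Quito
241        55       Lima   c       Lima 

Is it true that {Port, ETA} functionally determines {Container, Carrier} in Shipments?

(Port=Lima, ETA=Lima): 5 rows → {Container,Carrier} = (241, 55), (241, 55), (241, 55), (241, 55), (241, 55) ✓
(Port=Paris, ETA=Cairo): 6 rows → {Container,Carrier} = (244, 59), (244, 59), (244, 59), (244, 59), (244, 59), (244, 59) ✓
(Port=Lima, ETA=Quito): 4 rows → {Container,Carrier} = (250, 53), (250, 53), (250, 53), (250, 53) ✓
Every {Port, ETA} value is associated with a single {Container, Carrier} value, so {Port, ETA} → {Container, Carrier} holds.

Yes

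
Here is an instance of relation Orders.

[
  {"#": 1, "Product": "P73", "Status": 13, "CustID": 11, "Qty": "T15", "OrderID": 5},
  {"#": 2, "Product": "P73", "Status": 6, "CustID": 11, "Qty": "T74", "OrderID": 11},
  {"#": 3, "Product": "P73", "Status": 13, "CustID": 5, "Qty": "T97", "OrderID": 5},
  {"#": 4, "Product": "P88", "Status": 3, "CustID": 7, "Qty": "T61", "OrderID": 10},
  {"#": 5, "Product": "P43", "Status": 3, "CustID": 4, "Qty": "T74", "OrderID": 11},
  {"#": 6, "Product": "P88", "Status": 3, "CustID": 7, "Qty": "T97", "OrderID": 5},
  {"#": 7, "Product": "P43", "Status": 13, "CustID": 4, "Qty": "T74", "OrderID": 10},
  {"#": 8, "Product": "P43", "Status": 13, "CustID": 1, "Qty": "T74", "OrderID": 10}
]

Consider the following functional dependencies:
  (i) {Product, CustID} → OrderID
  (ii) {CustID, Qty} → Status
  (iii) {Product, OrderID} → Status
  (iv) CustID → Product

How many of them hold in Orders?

2

(i) {Product, CustID} → OrderID: (Product=P73, CustID=11): rows 1, 2 → OrderID takes values {5, 11} — violation; (Product=P88, CustID=7): rows 4, 6 → OrderID takes values {10, 5} — violation; (Product=P43, CustID=4): rows 5, 7 → OrderID takes values {11, 10} — violation — fails.
(ii) {CustID, Qty} → Status: (CustID=4, Qty=T74): rows 5, 7 → Status takes values {3, 13} — violation — fails.
(iii) {Product, OrderID} → Status: every LHS value maps to a single RHS value — holds.
(iv) CustID → Product: every LHS value maps to a single RHS value — holds.
2 of the 4 dependencies hold.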